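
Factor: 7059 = 3^1*13^1*181^1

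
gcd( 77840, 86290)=10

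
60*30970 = 1858200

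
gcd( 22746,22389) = 51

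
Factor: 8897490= 2^1*3^2  *  5^1*7^1*29^1 * 487^1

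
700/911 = 700/911 = 0.77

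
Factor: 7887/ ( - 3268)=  - 2^( - 2)*3^1*11^1*19^( - 1)*43^(-1)*239^1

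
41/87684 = 41/87684= 0.00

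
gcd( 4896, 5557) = 1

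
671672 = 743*904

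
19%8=3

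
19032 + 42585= 61617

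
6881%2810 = 1261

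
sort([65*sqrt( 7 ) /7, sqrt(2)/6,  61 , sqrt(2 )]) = [sqrt( 2 ) /6,sqrt ( 2 ),65*sqrt(7) /7, 61 ]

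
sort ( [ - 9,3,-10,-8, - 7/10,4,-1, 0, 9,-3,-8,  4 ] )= [  -  10 , - 9 , - 8,-8, - 3, - 1, - 7/10, 0, 3, 4,4,9] 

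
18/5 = 3 + 3/5= 3.60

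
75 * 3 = 225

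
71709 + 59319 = 131028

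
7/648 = 7/648 = 0.01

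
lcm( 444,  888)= 888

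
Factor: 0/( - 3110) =0^1 = 0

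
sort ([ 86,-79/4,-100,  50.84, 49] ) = [ - 100, - 79/4,49,50.84,  86]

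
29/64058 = 29/64058 = 0.00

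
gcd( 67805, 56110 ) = 5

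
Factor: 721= 7^1*103^1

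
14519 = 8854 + 5665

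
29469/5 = 5893 + 4/5= 5893.80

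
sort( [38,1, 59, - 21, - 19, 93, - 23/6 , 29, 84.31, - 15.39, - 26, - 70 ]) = [ - 70, - 26 , - 21, - 19, - 15.39,  -  23/6,  1,29 , 38, 59,  84.31,  93 ] 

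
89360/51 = 1752 + 8/51 = 1752.16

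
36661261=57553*637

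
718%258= 202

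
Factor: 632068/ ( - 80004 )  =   - 3^(- 1)*59^( - 1)*113^( - 1)*158017^1=-158017/20001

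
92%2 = 0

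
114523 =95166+19357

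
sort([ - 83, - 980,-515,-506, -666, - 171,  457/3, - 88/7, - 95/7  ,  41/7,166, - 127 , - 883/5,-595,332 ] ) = [ -980, - 666, - 595,-515, - 506  ,-883/5,- 171, - 127, - 83, - 95/7, -88/7, 41/7,  457/3,166,332]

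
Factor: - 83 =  -83^1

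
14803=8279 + 6524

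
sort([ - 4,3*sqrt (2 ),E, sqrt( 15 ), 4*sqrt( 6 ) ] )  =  [ - 4 , E, sqrt( 15 ), 3 * sqrt(2), 4 * sqrt( 6)] 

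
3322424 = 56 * 59329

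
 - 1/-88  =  1/88  =  0.01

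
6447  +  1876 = 8323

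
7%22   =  7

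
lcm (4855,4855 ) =4855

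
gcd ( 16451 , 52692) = 1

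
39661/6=6610+1/6 = 6610.17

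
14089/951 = 14+ 775/951 = 14.81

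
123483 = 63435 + 60048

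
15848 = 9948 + 5900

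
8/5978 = 4/2989 =0.00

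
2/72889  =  2/72889 = 0.00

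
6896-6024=872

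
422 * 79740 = 33650280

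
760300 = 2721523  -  1961223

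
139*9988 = 1388332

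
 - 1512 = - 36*42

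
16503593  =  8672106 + 7831487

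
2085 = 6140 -4055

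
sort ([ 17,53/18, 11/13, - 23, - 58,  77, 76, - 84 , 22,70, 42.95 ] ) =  [ - 84, - 58, - 23, 11/13, 53/18, 17,  22, 42.95,70, 76, 77]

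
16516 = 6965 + 9551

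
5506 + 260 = 5766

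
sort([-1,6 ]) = [ - 1, 6 ]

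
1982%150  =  32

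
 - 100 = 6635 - 6735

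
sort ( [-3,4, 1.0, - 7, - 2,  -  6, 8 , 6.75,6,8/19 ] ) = [ - 7  , - 6 , - 3 , - 2,8/19,  1.0, 4, 6, 6.75  ,  8] 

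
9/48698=9/48698= 0.00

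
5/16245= 1/3249 = 0.00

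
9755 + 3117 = 12872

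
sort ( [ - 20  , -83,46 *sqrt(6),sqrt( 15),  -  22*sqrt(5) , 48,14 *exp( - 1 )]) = [-83,  -  22*sqrt (5),-20,sqrt( 15 ),14*exp( - 1), 48 , 46*sqrt(6)]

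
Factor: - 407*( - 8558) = 3483106 = 2^1 * 11^2*37^1 * 389^1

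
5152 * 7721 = 39778592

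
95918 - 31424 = 64494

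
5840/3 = 5840/3 =1946.67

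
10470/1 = 10470=10470.00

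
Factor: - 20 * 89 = - 1780 = -2^2*5^1*89^1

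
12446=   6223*2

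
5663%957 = 878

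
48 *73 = 3504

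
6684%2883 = 918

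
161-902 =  -741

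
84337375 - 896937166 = -812599791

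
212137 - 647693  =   - 435556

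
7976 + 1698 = 9674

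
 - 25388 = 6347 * (-4)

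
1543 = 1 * 1543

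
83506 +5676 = 89182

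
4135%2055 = 25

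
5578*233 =1299674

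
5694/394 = 14+89/197 = 14.45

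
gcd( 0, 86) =86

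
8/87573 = 8/87573 = 0.00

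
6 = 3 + 3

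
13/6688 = 13/6688 = 0.00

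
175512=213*824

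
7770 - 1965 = 5805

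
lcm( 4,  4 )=4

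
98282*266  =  26143012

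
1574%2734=1574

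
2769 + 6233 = 9002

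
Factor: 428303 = 428303^1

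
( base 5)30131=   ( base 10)1916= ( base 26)2LI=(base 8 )3574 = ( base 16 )77c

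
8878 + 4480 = 13358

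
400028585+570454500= 970483085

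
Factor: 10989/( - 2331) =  - 3^1*7^ (-1 ) * 11^1=- 33/7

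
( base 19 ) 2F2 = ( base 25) 1f9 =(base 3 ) 1101101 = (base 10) 1009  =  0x3f1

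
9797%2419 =121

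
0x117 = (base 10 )279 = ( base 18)f9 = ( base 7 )546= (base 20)DJ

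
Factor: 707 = 7^1*101^1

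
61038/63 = 968+6/7 = 968.86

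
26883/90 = 2987/10 = 298.70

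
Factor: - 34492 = -2^2*8623^1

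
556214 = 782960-226746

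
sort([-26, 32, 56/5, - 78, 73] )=[ - 78,  -  26,56/5, 32, 73 ] 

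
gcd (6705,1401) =3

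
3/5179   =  3/5179 = 0.00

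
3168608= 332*9544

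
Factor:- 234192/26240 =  - 2^(- 3)*3^1*5^( - 1)*7^1*17^1 = - 357/40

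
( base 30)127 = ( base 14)4d1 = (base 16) 3c7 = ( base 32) u7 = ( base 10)967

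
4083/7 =4083/7=583.29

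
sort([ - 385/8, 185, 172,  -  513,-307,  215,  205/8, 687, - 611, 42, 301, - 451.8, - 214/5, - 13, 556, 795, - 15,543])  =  [-611, - 513,-451.8 ,-307, - 385/8, - 214/5, - 15 , - 13, 205/8, 42, 172, 185, 215,301, 543, 556, 687 , 795 ] 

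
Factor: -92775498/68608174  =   - 46387749/34304087=   -  3^1 *31^1*73^(-1 )*239^1*2087^1*469919^( - 1 ) 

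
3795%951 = 942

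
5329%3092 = 2237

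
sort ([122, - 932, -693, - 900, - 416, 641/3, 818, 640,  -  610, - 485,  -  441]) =[ - 932 , - 900, - 693, - 610, - 485, - 441, - 416, 122,  641/3, 640,818]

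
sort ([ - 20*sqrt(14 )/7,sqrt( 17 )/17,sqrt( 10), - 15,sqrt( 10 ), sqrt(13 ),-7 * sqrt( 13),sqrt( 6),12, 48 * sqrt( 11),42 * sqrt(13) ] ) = [ - 7*sqrt(13) , - 15, - 20*sqrt(14 ) /7,sqrt(  17)/17,sqrt ( 6 ),sqrt( 10),sqrt( 10 ),sqrt( 13)  ,  12,42*sqrt (13 ), 48*sqrt(11 )]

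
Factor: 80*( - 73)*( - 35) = 204400   =  2^4 * 5^2*7^1*73^1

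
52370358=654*80077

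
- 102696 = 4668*(- 22) 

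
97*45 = 4365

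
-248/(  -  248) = 1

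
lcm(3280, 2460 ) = 9840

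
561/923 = 561/923 = 0.61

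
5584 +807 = 6391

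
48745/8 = 48745/8 = 6093.12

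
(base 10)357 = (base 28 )cl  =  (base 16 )165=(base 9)436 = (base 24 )EL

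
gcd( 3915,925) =5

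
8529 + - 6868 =1661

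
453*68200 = 30894600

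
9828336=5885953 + 3942383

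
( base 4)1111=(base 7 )151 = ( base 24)3D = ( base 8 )125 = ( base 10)85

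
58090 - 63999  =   - 5909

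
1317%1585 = 1317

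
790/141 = 790/141= 5.60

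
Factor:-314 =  - 2^1*157^1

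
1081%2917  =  1081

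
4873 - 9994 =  -5121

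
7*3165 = 22155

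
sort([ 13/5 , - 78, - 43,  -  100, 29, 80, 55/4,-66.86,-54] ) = [ - 100, - 78,-66.86, - 54 ,-43, 13/5,  55/4, 29, 80 ]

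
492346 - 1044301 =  - 551955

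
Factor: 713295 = 3^2*5^1*11^2*131^1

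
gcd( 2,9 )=1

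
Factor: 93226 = 2^1*7^1*6659^1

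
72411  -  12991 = 59420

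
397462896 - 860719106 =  - 463256210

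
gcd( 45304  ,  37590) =14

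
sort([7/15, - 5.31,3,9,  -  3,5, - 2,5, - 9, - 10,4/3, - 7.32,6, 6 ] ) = [ - 10, - 9,  -  7.32, - 5.31, - 3,- 2,7/15,4/3 , 3,5, 5, 6, 6, 9 ]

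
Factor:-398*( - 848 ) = 337504= 2^5 * 53^1*199^1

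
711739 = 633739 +78000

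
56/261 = 56/261 = 0.21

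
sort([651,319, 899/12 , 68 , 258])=[ 68,899/12,258,  319,651]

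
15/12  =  5/4 = 1.25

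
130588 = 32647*4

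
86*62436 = 5369496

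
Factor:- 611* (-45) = 3^2 * 5^1 * 13^1*47^1 = 27495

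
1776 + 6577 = 8353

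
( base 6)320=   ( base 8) 170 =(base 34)3i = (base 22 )5a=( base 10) 120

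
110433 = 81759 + 28674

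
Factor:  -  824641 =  - 824641^1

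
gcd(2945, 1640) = 5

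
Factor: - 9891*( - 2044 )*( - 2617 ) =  - 52908422868=- 2^2*3^2*7^2*73^1 * 157^1*2617^1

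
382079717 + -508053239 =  - 125973522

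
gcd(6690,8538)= 6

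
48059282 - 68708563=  - 20649281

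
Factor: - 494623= - 601^1*823^1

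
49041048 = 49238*996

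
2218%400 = 218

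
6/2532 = 1/422 = 0.00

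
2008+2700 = 4708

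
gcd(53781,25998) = 21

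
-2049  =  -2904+855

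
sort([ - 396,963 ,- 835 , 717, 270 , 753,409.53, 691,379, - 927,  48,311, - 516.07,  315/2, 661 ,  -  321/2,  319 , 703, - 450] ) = [- 927, - 835, - 516.07 , - 450,-396, - 321/2 , 48, 315/2, 270 , 311, 319, 379,409.53,661,691, 703,717 , 753, 963]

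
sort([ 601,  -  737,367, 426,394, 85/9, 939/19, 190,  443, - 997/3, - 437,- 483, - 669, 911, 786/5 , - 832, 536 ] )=[ - 832, - 737,- 669,  -  483,-437, - 997/3,85/9, 939/19,786/5,190,367,394, 426, 443, 536, 601 , 911] 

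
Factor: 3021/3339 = 19/21 = 3^(  -  1 ) * 7^( - 1)*19^1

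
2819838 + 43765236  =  46585074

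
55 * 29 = 1595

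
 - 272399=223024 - 495423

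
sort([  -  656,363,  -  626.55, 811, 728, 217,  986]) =[  -  656, - 626.55,217,363,728,811,  986 ] 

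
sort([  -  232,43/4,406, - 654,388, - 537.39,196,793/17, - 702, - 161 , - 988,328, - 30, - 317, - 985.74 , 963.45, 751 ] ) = [ - 988, - 985.74, - 702,-654,-537.39, - 317 ,  -  232, - 161, - 30,43/4,793/17, 196,328,388, 406,751,963.45]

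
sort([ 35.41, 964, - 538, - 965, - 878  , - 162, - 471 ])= [-965,- 878,  -  538, - 471, - 162,35.41, 964] 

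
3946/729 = 5 + 301/729 = 5.41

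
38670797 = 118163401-79492604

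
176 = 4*44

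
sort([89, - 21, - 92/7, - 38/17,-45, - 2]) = [ -45,-21, - 92/7, - 38/17, - 2 , 89]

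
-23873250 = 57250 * (-417) 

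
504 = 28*18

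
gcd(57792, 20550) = 6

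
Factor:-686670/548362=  - 705/563 =- 3^1*5^1*47^1*563^( - 1) 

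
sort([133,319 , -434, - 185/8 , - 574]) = [ - 574, - 434, - 185/8, 133,319 ]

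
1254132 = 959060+295072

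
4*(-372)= -1488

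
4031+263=4294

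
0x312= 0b1100010010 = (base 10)786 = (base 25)16B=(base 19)237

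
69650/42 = 4975/3 = 1658.33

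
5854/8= 731  +  3/4 = 731.75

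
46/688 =23/344 = 0.07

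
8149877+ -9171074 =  - 1021197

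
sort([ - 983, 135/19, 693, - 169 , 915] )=[-983, - 169,135/19, 693,915]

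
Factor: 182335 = 5^1 * 36467^1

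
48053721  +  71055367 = 119109088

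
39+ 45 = 84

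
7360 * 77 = 566720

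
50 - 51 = -1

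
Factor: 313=313^1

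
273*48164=13148772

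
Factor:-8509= - 67^1*127^1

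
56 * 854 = 47824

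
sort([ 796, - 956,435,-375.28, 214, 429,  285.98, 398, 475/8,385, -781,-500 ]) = [ - 956 , - 781, - 500,  -  375.28,  475/8 , 214,285.98, 385, 398,429,  435,796 ] 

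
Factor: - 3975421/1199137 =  - 223^1*17827^1*1199137^( - 1)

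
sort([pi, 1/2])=[1/2, pi]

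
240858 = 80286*3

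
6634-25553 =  - 18919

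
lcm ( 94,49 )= 4606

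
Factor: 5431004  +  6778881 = 12209885 = 5^1*1301^1 * 1877^1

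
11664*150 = 1749600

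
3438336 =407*8448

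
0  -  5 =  - 5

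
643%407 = 236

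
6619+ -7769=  -1150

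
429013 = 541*793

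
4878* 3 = 14634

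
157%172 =157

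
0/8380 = 0=0.00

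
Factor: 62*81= 5022  =  2^1 * 3^4*31^1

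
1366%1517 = 1366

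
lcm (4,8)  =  8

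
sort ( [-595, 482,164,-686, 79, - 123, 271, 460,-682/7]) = [ - 686, - 595,  -  123,  -  682/7, 79,164,271, 460 , 482] 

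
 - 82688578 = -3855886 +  - 78832692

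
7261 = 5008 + 2253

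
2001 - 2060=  - 59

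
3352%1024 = 280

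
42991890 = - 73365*( - 586 ) 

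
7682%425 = 32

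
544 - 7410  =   - 6866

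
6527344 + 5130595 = 11657939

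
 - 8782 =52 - 8834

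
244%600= 244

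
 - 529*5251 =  - 2777779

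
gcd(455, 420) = 35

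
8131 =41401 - 33270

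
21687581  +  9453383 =31140964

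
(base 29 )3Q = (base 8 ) 161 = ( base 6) 305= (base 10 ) 113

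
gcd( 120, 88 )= 8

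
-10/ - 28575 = 2/5715 = 0.00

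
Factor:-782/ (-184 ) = 2^( - 2)  *17^1 = 17/4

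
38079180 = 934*40770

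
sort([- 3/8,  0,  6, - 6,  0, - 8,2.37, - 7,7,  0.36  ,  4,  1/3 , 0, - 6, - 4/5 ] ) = [ - 8, - 7, - 6, - 6, - 4/5, - 3/8,  0, 0,0  ,  1/3,0.36,2.37 , 4,6, 7 ] 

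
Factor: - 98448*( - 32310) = 2^5*3^3*5^1*7^1 *293^1*359^1 =3180854880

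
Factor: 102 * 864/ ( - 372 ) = -7344/31  =  -  2^4*3^3 * 17^1 *31^( - 1)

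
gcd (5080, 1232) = 8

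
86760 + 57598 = 144358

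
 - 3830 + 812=- 3018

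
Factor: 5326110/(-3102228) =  - 295895/172346   =  -  2^(-1 )*5^1*17^( - 1) * 23^1 * 31^1 * 37^( - 1 )*83^1* 137^( - 1 ) 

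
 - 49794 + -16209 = -66003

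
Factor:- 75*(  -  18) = 1350 = 2^1 * 3^3 * 5^2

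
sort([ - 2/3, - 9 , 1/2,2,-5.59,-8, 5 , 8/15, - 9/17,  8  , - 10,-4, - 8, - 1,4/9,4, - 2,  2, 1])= [-10, - 9 ,  -  8, - 8, - 5.59, - 4, - 2, - 1, - 2/3,  -  9/17,4/9,1/2,  8/15, 1, 2, 2, 4,5, 8]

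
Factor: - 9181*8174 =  - 75045494=   - 2^1*61^1*67^1 * 9181^1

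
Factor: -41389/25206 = -2^ ( - 1 )* 3^ ( - 1)*4201^ ( - 1 )*41389^1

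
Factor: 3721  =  61^2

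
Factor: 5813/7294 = 2^( - 1)*7^ ( - 1)*521^(- 1)*5813^1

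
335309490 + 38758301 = 374067791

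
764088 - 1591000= -826912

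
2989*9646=28831894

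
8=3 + 5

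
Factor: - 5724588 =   -  2^2*3^1*71^1*6719^1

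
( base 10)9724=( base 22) K20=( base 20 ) 1464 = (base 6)113004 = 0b10010111111100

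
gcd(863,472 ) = 1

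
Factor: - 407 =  - 11^1* 37^1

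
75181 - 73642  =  1539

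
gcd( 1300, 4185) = 5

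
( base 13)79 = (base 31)37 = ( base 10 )100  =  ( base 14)72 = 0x64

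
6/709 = 6/709 = 0.01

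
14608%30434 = 14608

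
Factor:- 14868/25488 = -7/12 = - 2^( - 2 )*3^( - 1)*7^1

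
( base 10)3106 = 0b110000100010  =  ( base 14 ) 11BC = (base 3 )11021001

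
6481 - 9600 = - 3119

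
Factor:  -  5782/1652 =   -  7/2 = - 2^( - 1 )*7^1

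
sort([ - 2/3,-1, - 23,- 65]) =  [ - 65, - 23, - 1, - 2/3]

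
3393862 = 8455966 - 5062104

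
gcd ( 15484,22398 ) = 2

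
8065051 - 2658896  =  5406155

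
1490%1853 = 1490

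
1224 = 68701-67477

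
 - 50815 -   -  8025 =  -  42790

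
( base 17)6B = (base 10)113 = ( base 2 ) 1110001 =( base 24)4h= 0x71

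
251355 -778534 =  - 527179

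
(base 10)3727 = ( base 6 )25131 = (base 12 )21A7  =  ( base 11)2889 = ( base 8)7217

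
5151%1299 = 1254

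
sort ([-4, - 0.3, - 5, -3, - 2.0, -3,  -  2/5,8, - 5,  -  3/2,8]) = [ - 5,-5 ,-4 , - 3, - 3,  -  2.0, - 3/2, - 2/5,-0.3, 8 , 8] 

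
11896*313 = 3723448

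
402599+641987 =1044586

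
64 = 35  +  29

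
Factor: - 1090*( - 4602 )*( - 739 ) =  -3706957020 = - 2^2*3^1*5^1 * 13^1*59^1*109^1 * 739^1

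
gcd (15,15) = 15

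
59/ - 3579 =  - 1 + 3520/3579=   - 0.02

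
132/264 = 1/2 = 0.50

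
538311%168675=32286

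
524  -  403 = 121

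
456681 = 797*573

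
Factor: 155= 5^1*31^1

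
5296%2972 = 2324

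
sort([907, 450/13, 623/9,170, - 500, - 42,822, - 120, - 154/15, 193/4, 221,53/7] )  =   [ - 500, - 120, - 42,- 154/15 , 53/7 , 450/13,193/4,  623/9,170, 221,  822, 907]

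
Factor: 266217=3^1*7^2*1811^1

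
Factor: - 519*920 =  - 2^3*3^1 * 5^1 *23^1* 173^1=-477480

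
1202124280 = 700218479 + 501905801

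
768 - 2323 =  - 1555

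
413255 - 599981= -186726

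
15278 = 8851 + 6427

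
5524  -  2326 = 3198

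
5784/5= 5784/5  =  1156.80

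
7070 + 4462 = 11532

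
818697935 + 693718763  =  1512416698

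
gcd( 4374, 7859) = 1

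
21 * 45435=954135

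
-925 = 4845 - 5770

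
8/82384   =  1/10298 = 0.00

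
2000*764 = 1528000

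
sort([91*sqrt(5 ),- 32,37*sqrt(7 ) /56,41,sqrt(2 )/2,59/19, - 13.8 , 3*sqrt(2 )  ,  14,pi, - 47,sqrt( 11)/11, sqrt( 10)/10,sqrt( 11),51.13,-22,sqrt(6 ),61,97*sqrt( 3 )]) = [ - 47, - 32, - 22, - 13.8,sqrt( 11)/11,  sqrt( 10)/10 , sqrt( 2)/2,37*sqrt(7 ) /56,sqrt( 6),59/19,pi,sqrt(11),3*sqrt(2),14,41,51.13,61,97*sqrt (3), 91*sqrt (5 ) ]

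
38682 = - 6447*( - 6 )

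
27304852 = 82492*331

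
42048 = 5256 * 8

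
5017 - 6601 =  - 1584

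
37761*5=188805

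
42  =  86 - 44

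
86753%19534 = 8617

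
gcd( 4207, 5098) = 1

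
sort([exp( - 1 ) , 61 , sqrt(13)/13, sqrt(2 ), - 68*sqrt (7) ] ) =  [-68 *sqrt( 7), sqrt( 13 ) /13,  exp( - 1 ), sqrt(2 ),  61]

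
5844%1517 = 1293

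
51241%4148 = 1465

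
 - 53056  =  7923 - 60979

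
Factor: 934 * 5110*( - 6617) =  - 31581220580 = - 2^2*5^1*7^1*13^1*73^1*467^1*509^1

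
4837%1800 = 1237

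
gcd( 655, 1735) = 5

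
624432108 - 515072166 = 109359942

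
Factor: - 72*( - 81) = 2^3*3^6= 5832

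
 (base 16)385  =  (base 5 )12101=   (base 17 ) 320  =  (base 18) 2E1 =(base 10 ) 901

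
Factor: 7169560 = 2^3*5^1* 23^1*7793^1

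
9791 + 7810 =17601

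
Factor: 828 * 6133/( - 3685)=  - 2^2 *3^2*5^( - 1 )*11^( - 1 )*23^1*67^( - 1)*6133^1= - 5078124/3685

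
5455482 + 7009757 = 12465239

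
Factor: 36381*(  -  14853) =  - 3^2*67^1*181^1*4951^1=- 540366993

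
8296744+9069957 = 17366701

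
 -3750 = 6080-9830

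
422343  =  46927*9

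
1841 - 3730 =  - 1889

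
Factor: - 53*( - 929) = 53^1*929^1 = 49237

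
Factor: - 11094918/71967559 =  - 2^1*3^1*79^1*89^1*263^1*317^( - 1)*227027^( - 1 )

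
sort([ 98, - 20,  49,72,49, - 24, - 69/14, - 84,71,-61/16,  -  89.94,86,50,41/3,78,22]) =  [ - 89.94, - 84,  -  24, - 20,  -  69/14, - 61/16,41/3,  22, 49,49, 50, 71, 72,78,86, 98 ] 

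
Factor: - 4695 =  - 3^1 * 5^1 * 313^1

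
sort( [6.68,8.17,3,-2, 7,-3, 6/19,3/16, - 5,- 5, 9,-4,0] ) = [-5,- 5, - 4, - 3 , - 2, 0, 3/16,6/19,3,6.68 , 7,8.17 , 9] 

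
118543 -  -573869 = 692412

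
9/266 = 9/266 = 0.03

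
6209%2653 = 903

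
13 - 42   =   - 29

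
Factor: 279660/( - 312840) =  - 2^(  -  1)*3^(-1)*11^( - 1)*59^1 = - 59/66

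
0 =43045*0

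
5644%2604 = 436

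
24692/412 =59+96/103 =59.93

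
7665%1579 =1349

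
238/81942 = 17/5853  =  0.00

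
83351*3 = 250053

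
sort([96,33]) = [33,96 ]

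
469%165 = 139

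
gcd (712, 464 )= 8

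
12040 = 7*1720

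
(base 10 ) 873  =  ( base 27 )159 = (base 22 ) 1hf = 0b1101101001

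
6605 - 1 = 6604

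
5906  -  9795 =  - 3889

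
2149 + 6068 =8217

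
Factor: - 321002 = -2^1*11^1*14591^1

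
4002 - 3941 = 61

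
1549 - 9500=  - 7951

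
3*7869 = 23607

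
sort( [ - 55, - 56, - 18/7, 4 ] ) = [ - 56, - 55 , - 18/7,4]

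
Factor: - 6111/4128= -2^( - 5)*3^1 *7^1 * 43^(  -  1 )*97^1 = - 2037/1376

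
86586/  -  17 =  - 86586/17 =- 5093.29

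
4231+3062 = 7293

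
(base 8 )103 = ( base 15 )47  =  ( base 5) 232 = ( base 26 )2F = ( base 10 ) 67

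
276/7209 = 92/2403 = 0.04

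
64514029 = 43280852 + 21233177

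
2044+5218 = 7262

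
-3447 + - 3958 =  - 7405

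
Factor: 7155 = 3^3*5^1*53^1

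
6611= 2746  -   - 3865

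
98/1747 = 98/1747 =0.06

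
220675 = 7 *31525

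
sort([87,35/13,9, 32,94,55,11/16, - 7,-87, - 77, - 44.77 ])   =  [-87, - 77, - 44.77, - 7,11/16,35/13, 9, 32,55 , 87,94 ]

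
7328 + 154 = 7482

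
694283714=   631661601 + 62622113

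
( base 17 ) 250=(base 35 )IX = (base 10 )663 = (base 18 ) 20f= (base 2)1010010111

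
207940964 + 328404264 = 536345228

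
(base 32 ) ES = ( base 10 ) 476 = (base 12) 338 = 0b111011100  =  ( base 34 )E0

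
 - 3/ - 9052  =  3/9052 = 0.00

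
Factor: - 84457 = - 84457^1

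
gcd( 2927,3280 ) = 1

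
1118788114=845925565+272862549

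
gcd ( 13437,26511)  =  3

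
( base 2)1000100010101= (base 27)5QQ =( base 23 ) 863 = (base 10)4373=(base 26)6C5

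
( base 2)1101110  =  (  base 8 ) 156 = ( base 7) 215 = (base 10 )110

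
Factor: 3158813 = 7^1*179^1*2521^1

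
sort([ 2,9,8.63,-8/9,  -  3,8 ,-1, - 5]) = [ - 5,-3, -1, - 8/9,2,8, 8.63, 9]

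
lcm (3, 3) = 3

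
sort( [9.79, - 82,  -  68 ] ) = [ - 82, - 68, 9.79 ] 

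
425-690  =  - 265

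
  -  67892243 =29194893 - 97087136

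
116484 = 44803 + 71681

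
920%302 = 14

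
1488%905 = 583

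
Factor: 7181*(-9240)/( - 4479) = 22117480/1493 = 2^3*5^1*7^1*11^1*43^1*167^1 * 1493^ (  -  1)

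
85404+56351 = 141755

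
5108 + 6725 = 11833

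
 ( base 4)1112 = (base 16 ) 56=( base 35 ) 2G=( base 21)42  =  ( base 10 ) 86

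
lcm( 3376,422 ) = 3376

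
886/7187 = 886/7187 = 0.12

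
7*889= 6223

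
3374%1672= 30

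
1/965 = 1/965 = 0.00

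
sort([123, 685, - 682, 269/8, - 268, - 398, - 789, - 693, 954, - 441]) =[ - 789, - 693,-682, - 441, - 398, - 268,269/8, 123, 685,  954] 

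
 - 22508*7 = -157556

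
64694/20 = 3234+7/10 = 3234.70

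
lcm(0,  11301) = 0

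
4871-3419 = 1452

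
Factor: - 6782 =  - 2^1*3391^1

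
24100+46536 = 70636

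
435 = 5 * 87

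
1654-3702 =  - 2048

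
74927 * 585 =43832295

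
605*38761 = 23450405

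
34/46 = 17/23= 0.74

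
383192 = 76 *5042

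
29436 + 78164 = 107600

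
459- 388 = 71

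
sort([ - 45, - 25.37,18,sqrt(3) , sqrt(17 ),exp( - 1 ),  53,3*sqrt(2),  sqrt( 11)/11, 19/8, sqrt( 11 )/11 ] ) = [ - 45, - 25.37 , sqrt(11 ) /11,sqrt( 11) /11, exp( - 1),sqrt(3),19/8, sqrt(17 ),3*sqrt ( 2 ),18,53]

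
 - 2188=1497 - 3685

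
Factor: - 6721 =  - 11^1 * 13^1*47^1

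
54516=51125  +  3391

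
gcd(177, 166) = 1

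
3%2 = 1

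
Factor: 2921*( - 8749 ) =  - 25555829  =  -13^1*23^1* 127^1*673^1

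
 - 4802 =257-5059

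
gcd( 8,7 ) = 1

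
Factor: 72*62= 4464 = 2^4 * 3^2*31^1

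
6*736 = 4416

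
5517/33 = 1839/11 = 167.18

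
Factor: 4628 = 2^2*13^1*89^1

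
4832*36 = 173952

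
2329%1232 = 1097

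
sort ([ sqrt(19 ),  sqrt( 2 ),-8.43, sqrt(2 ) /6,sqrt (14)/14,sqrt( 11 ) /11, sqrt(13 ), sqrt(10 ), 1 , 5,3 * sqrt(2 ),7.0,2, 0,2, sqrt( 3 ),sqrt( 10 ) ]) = [ - 8.43 , 0,sqrt(2) /6,sqrt(14)/14, sqrt( 11 )/11,1,sqrt(2 ),sqrt(3), 2,  2,sqrt (10),sqrt(10 ), sqrt(13 ), 3*sqrt (2) , sqrt( 19) , 5,  7.0]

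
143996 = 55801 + 88195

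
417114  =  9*46346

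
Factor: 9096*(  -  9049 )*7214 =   -  593782204656= - 2^4*3^1*379^1*3607^1*9049^1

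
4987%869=642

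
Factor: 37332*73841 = 2756632212= 2^2*3^2 * 17^1*41^1* 61^1*1801^1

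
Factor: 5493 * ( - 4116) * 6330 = -2^3 * 3^3*5^1 *7^3*211^1*1831^1 = - 143116160040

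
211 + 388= 599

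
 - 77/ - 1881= 7/171=0.04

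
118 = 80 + 38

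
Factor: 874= 2^1*19^1*23^1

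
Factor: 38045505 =3^1*5^1*19^1*133493^1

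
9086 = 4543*2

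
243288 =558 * 436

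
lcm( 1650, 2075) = 136950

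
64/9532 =16/2383  =  0.01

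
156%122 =34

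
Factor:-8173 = -11^1*743^1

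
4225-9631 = -5406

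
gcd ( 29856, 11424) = 96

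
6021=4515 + 1506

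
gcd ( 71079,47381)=1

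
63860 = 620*103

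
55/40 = 11/8 = 1.38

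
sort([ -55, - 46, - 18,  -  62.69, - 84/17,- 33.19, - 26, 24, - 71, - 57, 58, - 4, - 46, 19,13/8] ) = [ - 71, - 62.69, - 57, -55, - 46, - 46, - 33.19,  -  26,- 18  , - 84/17,- 4, 13/8,19  ,  24, 58 ]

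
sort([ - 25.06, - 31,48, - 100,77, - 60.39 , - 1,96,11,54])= [-100, - 60.39, - 31,-25.06, -1,11,48, 54,77  ,  96] 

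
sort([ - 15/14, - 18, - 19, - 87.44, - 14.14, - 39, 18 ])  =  [ -87.44, - 39, - 19,-18,-14.14 , - 15/14, 18]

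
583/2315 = 583/2315 = 0.25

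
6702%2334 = 2034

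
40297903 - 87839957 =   -  47542054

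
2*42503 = 85006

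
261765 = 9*29085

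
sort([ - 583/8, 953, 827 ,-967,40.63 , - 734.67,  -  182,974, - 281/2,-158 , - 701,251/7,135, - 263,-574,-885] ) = [ - 967,-885 , - 734.67,-701 ,  -  574 , - 263,-182,- 158, - 281/2 ,-583/8, 251/7,40.63 , 135,827, 953,974] 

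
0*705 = 0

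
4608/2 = 2304  =  2304.00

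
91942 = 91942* 1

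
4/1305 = 4/1305= 0.00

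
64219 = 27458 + 36761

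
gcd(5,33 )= 1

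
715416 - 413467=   301949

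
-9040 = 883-9923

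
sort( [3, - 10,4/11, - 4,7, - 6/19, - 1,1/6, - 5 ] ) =[ - 10, - 5,  -  4, - 1,-6/19,1/6,4/11, 3,7] 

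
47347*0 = 0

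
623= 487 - - 136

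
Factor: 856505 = 5^1*13^1 *13177^1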